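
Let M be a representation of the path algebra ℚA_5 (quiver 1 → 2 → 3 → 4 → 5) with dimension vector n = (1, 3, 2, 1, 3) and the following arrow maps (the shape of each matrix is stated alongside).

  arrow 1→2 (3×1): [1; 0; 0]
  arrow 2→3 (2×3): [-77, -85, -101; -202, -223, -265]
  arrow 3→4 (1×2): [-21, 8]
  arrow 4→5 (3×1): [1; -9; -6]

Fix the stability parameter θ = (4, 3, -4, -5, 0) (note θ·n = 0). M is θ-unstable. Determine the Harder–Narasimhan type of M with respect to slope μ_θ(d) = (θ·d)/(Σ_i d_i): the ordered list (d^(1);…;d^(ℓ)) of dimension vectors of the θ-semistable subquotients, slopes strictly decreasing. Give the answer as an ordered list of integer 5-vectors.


Interval decomposition of M: I[1,5], I[2,2], I[2,3], I[5,5]^2.
HN type (ℓ=3): μ^(1)=3; μ^(2)=0; μ^(3)=-1/2

((0, 1, 0, 0, 0); (0, 0, 0, 0, 3); (1, 2, 2, 1, 0))


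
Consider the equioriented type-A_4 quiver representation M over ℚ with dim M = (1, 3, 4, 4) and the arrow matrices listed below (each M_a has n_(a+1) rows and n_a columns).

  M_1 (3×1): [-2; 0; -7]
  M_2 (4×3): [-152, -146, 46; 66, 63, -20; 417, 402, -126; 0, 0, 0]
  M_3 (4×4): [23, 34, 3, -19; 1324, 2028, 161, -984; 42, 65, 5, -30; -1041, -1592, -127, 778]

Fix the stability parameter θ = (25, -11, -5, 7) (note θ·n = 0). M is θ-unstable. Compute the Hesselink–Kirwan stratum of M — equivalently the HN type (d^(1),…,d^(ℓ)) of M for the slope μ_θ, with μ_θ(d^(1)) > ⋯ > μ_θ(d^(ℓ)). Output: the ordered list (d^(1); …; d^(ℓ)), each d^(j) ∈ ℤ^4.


Interval decomposition of M: I[1,4], I[2,4]^2, I[3,4].
HN type (ℓ=4): μ^(1)=7; μ^(2)=3; μ^(3)=-5; μ^(4)=-11

((0, 0, 0, 4); (1, 1, 1, 0); (0, 0, 3, 0); (0, 2, 0, 0))


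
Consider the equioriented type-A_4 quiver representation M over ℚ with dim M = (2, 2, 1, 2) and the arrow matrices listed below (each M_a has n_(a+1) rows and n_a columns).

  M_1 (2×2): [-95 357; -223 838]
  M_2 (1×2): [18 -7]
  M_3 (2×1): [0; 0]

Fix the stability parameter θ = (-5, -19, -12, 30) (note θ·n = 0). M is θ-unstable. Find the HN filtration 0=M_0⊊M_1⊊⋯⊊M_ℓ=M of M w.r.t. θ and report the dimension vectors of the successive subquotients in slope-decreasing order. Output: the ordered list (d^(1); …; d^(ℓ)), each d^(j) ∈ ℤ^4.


Via rank(M_{q-1}∘⋯∘M_p): M ≅ I[1,2], I[1,3], I[4,4]^2.
μ_θ-semistable layers: μ^(1)=30; μ^(2)=-12

((0, 0, 0, 2); (2, 2, 1, 0))


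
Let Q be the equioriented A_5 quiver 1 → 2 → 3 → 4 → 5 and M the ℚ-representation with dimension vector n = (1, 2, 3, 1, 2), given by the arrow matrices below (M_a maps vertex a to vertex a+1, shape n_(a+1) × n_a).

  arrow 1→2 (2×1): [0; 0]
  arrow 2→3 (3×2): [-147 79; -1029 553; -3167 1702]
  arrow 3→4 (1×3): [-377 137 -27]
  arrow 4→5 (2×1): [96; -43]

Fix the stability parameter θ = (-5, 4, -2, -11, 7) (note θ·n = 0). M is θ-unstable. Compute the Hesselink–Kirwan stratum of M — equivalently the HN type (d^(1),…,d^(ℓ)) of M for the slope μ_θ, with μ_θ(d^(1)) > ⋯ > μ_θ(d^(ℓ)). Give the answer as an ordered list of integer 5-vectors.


Interval decomposition of M: I[1,1], I[2,3], I[2,5], I[3,3], I[5,5].
HN type (ℓ=5): μ^(1)=7; μ^(2)=1; μ^(3)=-2; μ^(4)=-3; μ^(5)=-5

((0, 0, 0, 0, 2); (0, 1, 1, 0, 0); (0, 0, 1, 0, 0); (0, 1, 1, 1, 0); (1, 0, 0, 0, 0))


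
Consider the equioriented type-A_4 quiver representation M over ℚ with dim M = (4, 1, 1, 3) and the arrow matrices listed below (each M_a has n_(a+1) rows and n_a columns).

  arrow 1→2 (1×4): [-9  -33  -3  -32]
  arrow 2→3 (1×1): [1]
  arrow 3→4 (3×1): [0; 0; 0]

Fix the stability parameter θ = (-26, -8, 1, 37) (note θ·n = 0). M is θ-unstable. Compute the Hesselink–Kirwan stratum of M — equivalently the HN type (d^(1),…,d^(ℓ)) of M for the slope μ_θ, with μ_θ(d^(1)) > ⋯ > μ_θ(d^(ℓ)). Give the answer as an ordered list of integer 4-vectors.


Via rank(M_{q-1}∘⋯∘M_p): M ≅ I[1,1]^3, I[1,3], I[4,4]^3.
μ_θ-semistable layers: μ^(1)=37; μ^(2)=1; μ^(3)=-8; μ^(4)=-26

((0, 0, 0, 3); (0, 0, 1, 0); (0, 1, 0, 0); (4, 0, 0, 0))


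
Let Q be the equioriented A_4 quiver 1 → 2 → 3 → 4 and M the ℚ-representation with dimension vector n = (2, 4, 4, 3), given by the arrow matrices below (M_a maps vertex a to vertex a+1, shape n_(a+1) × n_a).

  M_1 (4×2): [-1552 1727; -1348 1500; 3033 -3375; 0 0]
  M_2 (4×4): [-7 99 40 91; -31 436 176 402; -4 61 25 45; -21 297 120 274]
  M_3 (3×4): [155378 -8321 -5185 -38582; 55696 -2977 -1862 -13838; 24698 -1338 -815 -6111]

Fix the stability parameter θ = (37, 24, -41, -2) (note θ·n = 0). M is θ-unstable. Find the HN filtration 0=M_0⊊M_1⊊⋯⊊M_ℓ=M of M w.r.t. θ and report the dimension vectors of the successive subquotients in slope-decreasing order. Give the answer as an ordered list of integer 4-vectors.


Interval decomposition of M: I[1,4]^2, I[2,3], I[2,4].
HN type (ℓ=3): μ^(1)=9/2; μ^(2)=-2; μ^(3)=-17/2

((2, 2, 2, 2); (0, 0, 0, 1); (0, 2, 2, 0))


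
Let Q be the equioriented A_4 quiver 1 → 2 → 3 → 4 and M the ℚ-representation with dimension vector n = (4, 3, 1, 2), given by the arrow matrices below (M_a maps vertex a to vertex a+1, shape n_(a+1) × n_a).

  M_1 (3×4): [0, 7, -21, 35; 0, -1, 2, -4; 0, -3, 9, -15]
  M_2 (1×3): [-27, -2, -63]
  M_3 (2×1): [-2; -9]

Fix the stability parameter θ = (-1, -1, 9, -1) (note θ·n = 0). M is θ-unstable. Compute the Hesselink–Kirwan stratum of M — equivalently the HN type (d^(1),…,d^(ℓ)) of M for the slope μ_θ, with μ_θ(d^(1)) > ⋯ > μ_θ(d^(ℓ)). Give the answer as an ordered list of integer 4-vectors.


Via rank(M_{q-1}∘⋯∘M_p): M ≅ I[1,1]^2, I[1,2], I[1,4], I[2,2], I[4,4].
μ_θ-semistable layers: μ^(1)=4; μ^(2)=-1

((0, 0, 1, 1); (4, 3, 0, 1))


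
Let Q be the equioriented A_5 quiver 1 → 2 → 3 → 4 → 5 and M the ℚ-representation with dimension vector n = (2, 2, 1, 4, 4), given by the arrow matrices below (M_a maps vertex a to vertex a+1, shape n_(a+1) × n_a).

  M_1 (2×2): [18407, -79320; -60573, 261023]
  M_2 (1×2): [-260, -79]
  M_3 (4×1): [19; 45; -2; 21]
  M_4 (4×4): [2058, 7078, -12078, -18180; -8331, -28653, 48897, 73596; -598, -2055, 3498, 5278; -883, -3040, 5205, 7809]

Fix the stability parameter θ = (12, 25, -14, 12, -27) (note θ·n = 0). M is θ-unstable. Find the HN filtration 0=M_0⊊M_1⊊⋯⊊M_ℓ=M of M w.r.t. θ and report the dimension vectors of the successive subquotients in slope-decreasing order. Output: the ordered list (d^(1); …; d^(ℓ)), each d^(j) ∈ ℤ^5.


Interval decomposition of M: I[1,2], I[1,5], I[4,4], I[4,5]^2, I[5,5].
HN type (ℓ=5): μ^(1)=25; μ^(2)=12; μ^(3)=8/5; μ^(4)=-15/2; μ^(5)=-27

((0, 1, 0, 0, 0); (1, 0, 0, 1, 0); (1, 1, 1, 1, 1); (0, 0, 0, 2, 2); (0, 0, 0, 0, 1))


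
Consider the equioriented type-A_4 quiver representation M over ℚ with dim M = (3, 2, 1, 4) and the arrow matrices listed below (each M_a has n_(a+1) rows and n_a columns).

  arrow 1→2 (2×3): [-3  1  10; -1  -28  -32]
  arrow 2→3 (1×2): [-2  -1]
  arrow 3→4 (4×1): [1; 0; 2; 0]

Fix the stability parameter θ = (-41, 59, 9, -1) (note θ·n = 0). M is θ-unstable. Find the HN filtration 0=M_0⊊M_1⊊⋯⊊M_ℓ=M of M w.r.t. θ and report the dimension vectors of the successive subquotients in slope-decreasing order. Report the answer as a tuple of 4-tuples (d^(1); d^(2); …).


Barcode: M ≅ I[1,1], I[1,2], I[1,4], I[4,4]^3. HN layers by μ_θ (4 steps, strictly decreasing):
  μ^(1)=59; μ^(2)=67/3; μ^(3)=-1; μ^(4)=-41

((0, 1, 0, 0); (0, 1, 1, 1); (0, 0, 0, 3); (3, 0, 0, 0))


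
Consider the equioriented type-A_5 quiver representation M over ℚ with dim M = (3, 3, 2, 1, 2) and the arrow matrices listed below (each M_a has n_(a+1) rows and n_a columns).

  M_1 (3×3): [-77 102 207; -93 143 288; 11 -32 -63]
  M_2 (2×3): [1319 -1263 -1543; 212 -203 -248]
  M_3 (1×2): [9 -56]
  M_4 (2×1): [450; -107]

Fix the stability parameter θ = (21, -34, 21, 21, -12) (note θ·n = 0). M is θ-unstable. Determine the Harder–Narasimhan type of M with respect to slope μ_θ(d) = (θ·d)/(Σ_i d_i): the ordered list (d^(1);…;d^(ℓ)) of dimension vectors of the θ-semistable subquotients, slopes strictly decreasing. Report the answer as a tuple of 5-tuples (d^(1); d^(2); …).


Barcode: M ≅ I[1,1], I[1,3], I[1,5], I[2,2], I[5,5]. HN layers by μ_θ (5 steps, strictly decreasing):
  μ^(1)=21; μ^(2)=10; μ^(3)=-13/2; μ^(4)=-12; μ^(5)=-34

((1, 0, 1, 0, 0); (0, 0, 1, 1, 1); (2, 2, 0, 0, 0); (0, 0, 0, 0, 1); (0, 1, 0, 0, 0))


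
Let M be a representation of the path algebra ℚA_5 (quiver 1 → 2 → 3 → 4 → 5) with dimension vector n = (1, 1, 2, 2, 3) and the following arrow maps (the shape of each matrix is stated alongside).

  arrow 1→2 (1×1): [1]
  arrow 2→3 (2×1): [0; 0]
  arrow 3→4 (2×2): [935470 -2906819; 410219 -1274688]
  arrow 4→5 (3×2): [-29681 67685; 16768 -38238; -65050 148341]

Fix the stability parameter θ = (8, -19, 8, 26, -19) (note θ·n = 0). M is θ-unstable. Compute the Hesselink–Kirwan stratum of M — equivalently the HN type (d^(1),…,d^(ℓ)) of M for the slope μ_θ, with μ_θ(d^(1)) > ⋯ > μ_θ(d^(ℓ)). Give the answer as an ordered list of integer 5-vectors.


Interval decomposition of M: I[1,2], I[3,5]^2, I[5,5].
HN type (ℓ=3): μ^(1)=5; μ^(2)=-11/2; μ^(3)=-19

((0, 0, 2, 2, 2); (1, 1, 0, 0, 0); (0, 0, 0, 0, 1))


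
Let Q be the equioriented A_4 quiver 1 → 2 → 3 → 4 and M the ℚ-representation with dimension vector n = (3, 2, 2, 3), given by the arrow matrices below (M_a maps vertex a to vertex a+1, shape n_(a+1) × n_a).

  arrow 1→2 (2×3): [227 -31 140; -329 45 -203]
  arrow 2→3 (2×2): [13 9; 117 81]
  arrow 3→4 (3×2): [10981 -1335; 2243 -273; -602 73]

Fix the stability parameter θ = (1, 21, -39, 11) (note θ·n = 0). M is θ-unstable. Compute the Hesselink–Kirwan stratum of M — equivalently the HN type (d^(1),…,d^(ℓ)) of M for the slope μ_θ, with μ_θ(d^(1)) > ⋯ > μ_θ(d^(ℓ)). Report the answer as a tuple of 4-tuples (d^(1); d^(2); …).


Barcode: M ≅ I[1,1], I[1,2], I[1,4], I[3,4], I[4,4]. HN layers by μ_θ (5 steps, strictly decreasing):
  μ^(1)=21; μ^(2)=11; μ^(3)=1; μ^(4)=-17/3; μ^(5)=-39

((0, 1, 0, 0); (0, 0, 0, 3); (2, 0, 0, 0); (1, 1, 1, 0); (0, 0, 1, 0))


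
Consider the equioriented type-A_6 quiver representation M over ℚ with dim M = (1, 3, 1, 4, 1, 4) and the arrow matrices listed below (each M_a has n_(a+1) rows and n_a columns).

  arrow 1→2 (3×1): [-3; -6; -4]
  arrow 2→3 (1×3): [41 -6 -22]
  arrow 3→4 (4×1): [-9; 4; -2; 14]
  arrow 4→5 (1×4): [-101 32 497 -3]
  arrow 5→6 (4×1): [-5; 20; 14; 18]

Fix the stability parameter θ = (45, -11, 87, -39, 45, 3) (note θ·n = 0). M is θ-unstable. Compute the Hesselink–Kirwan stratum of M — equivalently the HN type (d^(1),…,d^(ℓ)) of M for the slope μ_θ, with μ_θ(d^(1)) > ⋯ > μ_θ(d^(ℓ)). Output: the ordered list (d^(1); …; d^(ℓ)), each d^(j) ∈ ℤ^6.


Barcode: M ≅ I[1,6], I[2,2]^2, I[4,4]^3, I[6,6]^3. HN layers by μ_θ (5 steps, strictly decreasing):
  μ^(1)=24; μ^(2)=17; μ^(3)=3; μ^(4)=-11; μ^(5)=-39

((0, 0, 1, 1, 1, 1); (1, 1, 0, 0, 0, 0); (0, 0, 0, 0, 0, 3); (0, 2, 0, 0, 0, 0); (0, 0, 0, 3, 0, 0))


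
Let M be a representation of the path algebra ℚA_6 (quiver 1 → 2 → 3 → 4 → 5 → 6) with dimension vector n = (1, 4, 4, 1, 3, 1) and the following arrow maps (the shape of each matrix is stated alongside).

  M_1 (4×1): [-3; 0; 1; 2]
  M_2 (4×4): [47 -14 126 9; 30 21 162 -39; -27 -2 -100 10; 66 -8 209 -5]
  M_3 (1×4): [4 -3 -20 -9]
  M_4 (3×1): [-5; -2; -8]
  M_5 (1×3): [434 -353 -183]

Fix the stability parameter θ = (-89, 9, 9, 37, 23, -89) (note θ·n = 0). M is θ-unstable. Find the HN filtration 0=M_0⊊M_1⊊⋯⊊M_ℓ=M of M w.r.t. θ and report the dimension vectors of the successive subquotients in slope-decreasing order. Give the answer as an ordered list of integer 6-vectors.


Barcode: M ≅ I[1,5], I[2,3]^3, I[5,5], I[5,6]. HN layers by μ_θ (5 steps, strictly decreasing):
  μ^(1)=30; μ^(2)=23; μ^(3)=9; μ^(4)=-33; μ^(5)=-89

((0, 0, 0, 1, 1, 0); (0, 0, 0, 0, 1, 0); (0, 4, 4, 0, 0, 0); (0, 0, 0, 0, 1, 1); (1, 0, 0, 0, 0, 0))


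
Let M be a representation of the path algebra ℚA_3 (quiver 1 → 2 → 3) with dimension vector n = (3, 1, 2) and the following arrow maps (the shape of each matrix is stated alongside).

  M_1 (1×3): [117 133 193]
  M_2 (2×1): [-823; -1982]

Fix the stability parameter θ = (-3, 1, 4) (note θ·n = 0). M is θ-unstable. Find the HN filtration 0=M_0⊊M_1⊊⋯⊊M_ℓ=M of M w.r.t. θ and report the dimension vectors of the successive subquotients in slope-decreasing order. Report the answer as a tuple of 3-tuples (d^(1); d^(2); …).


Barcode: M ≅ I[1,1]^2, I[1,3], I[3,3]. HN layers by μ_θ (3 steps, strictly decreasing):
  μ^(1)=4; μ^(2)=1; μ^(3)=-3

((0, 0, 2); (0, 1, 0); (3, 0, 0))


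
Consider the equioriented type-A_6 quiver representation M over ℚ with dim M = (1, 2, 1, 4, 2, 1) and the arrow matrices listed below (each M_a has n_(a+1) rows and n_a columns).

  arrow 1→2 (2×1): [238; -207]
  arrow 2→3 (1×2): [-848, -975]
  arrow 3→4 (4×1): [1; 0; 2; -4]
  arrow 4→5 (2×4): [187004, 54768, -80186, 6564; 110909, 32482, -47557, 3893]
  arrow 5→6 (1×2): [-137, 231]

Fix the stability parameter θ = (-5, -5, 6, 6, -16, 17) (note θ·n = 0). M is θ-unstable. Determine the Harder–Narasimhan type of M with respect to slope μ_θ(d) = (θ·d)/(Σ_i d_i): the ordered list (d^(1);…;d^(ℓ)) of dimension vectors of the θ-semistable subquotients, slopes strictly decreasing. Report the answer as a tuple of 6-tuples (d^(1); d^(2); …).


Barcode: M ≅ I[1,6], I[2,2], I[4,4]^2, I[4,5]. HN layers by μ_θ (4 steps, strictly decreasing):
  μ^(1)=17; μ^(2)=6; μ^(3)=-4/3; μ^(4)=-5

((0, 0, 0, 0, 0, 1); (0, 0, 0, 2, 0, 0); (0, 0, 1, 1, 1, 0); (1, 2, 0, 1, 1, 0))


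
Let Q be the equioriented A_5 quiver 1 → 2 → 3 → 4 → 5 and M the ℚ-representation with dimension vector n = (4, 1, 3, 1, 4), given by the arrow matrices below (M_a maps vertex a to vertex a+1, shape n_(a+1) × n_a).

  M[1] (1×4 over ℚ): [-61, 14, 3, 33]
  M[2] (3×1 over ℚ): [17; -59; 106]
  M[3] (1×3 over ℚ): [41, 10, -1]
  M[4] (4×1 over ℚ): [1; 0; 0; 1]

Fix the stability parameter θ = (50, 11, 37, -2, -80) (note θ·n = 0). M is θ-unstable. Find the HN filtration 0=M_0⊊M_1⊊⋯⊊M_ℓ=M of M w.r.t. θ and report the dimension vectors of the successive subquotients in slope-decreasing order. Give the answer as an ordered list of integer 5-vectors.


Via rank(M_{q-1}∘⋯∘M_p): M ≅ I[1,1]^3, I[1,5], I[3,3]^2, I[5,5]^3.
μ_θ-semistable layers: μ^(1)=50; μ^(2)=37; μ^(3)=16/5; μ^(4)=-80

((3, 0, 0, 0, 0); (0, 0, 2, 0, 0); (1, 1, 1, 1, 1); (0, 0, 0, 0, 3))


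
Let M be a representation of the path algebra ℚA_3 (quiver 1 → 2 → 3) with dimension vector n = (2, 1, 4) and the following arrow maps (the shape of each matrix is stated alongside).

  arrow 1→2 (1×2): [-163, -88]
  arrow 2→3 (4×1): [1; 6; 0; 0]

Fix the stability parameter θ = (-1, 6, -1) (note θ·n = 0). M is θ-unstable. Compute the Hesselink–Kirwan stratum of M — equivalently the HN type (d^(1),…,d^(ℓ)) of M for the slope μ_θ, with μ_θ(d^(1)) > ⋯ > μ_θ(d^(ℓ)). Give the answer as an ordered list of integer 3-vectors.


Via rank(M_{q-1}∘⋯∘M_p): M ≅ I[1,1], I[1,3], I[3,3]^3.
μ_θ-semistable layers: μ^(1)=5/2; μ^(2)=-1

((0, 1, 1); (2, 0, 3))


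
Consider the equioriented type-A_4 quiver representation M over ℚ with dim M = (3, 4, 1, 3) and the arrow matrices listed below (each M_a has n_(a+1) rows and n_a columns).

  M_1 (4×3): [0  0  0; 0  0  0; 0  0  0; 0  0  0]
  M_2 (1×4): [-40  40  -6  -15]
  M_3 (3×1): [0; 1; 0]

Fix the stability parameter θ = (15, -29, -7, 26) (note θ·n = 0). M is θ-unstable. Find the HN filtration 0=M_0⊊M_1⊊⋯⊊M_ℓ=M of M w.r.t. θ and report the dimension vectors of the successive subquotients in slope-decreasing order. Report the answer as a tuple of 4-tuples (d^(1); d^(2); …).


Via rank(M_{q-1}∘⋯∘M_p): M ≅ I[1,1]^3, I[2,2]^3, I[2,4], I[4,4]^2.
μ_θ-semistable layers: μ^(1)=26; μ^(2)=15; μ^(3)=-7; μ^(4)=-29

((0, 0, 0, 3); (3, 0, 0, 0); (0, 0, 1, 0); (0, 4, 0, 0))


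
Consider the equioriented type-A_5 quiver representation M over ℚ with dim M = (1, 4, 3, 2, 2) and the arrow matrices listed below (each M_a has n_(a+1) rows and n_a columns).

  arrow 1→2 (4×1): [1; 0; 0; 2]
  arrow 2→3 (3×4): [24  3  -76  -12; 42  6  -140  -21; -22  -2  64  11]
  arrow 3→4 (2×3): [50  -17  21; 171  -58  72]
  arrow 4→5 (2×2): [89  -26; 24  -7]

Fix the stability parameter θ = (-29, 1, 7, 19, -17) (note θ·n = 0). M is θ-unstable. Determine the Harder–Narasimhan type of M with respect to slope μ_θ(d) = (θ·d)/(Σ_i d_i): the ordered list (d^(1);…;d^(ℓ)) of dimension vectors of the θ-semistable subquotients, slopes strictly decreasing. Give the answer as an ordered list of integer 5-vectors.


Barcode: M ≅ I[1,2], I[2,3], I[2,5]^2. HN layers by μ_θ (4 steps, strictly decreasing):
  μ^(1)=7; μ^(2)=3; μ^(3)=1; μ^(4)=-29

((0, 0, 1, 0, 0); (0, 0, 2, 2, 2); (0, 4, 0, 0, 0); (1, 0, 0, 0, 0))


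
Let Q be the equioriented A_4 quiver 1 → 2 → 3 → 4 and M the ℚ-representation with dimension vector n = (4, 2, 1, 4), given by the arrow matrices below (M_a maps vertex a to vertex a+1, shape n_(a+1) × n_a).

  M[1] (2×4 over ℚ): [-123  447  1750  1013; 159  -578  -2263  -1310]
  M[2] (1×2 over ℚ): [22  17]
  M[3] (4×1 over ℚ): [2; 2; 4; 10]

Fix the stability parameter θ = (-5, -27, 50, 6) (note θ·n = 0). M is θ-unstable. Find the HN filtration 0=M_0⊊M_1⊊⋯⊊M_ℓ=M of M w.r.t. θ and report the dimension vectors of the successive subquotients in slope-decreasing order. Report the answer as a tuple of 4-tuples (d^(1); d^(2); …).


Via rank(M_{q-1}∘⋯∘M_p): M ≅ I[1,1]^2, I[1,2], I[1,4], I[4,4]^3.
μ_θ-semistable layers: μ^(1)=28; μ^(2)=6; μ^(3)=-5; μ^(4)=-16

((0, 0, 1, 1); (0, 0, 0, 3); (2, 0, 0, 0); (2, 2, 0, 0))


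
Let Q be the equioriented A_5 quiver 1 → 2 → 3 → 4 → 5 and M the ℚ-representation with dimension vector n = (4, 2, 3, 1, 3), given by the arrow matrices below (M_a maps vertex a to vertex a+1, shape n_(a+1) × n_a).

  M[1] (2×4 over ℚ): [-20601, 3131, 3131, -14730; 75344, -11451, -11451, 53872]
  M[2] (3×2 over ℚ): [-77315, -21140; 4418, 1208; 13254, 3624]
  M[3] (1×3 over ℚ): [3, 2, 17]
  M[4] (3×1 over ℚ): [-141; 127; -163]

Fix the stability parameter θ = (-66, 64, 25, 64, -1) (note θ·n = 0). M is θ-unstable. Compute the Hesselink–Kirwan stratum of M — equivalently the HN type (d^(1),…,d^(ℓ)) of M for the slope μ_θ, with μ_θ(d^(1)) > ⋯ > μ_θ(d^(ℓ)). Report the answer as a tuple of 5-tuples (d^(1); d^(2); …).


Interval decomposition of M: I[1,1]^2, I[1,2], I[1,5], I[3,3]^2, I[5,5]^2.
HN type (ℓ=5): μ^(1)=64; μ^(2)=38; μ^(3)=25; μ^(4)=-1; μ^(5)=-66

((0, 1, 0, 0, 0); (0, 1, 1, 1, 1); (0, 0, 2, 0, 0); (0, 0, 0, 0, 2); (4, 0, 0, 0, 0))


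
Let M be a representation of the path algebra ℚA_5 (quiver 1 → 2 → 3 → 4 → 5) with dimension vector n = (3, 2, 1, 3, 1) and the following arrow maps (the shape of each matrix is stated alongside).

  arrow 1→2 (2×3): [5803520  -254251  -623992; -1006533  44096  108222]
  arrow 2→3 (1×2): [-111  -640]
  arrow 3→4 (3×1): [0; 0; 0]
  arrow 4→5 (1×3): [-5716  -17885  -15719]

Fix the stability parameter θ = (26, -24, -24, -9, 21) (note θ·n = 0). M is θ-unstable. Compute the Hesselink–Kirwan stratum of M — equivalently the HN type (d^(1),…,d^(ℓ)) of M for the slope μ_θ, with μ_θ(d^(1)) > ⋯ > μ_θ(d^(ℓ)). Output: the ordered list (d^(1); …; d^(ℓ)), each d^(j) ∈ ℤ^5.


Interval decomposition of M: I[1,1], I[1,2], I[1,3], I[4,4]^2, I[4,5].
HN type (ℓ=5): μ^(1)=26; μ^(2)=21; μ^(3)=1; μ^(4)=-22/3; μ^(5)=-9

((1, 0, 0, 0, 0); (0, 0, 0, 0, 1); (1, 1, 0, 0, 0); (1, 1, 1, 0, 0); (0, 0, 0, 3, 0))


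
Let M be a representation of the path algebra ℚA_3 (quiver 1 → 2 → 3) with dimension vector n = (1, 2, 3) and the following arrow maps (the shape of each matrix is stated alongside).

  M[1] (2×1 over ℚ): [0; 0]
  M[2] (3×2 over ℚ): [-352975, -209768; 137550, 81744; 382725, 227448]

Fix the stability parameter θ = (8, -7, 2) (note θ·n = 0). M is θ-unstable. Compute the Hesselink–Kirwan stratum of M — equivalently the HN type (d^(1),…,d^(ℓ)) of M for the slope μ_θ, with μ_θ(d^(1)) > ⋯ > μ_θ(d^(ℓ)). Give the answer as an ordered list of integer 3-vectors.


Via rank(M_{q-1}∘⋯∘M_p): M ≅ I[1,1], I[2,2], I[2,3], I[3,3]^2.
μ_θ-semistable layers: μ^(1)=8; μ^(2)=2; μ^(3)=-7

((1, 0, 0); (0, 0, 3); (0, 2, 0))


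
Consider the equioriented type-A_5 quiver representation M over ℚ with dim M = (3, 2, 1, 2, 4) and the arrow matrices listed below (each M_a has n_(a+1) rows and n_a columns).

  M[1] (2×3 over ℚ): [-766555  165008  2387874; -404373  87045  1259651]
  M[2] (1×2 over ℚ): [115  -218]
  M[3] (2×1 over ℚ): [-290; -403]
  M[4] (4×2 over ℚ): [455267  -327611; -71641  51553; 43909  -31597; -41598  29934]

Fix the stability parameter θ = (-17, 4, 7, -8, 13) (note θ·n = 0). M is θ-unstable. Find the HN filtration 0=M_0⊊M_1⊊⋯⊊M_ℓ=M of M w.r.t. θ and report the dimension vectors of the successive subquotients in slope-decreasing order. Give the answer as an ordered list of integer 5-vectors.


Via rank(M_{q-1}∘⋯∘M_p): M ≅ I[1,1], I[1,2], I[1,5], I[4,4], I[5,5]^3.
μ_θ-semistable layers: μ^(1)=13; μ^(2)=4; μ^(3)=1; μ^(4)=-8; μ^(5)=-17

((0, 0, 0, 0, 4); (0, 1, 0, 0, 0); (0, 1, 1, 1, 0); (0, 0, 0, 1, 0); (3, 0, 0, 0, 0))


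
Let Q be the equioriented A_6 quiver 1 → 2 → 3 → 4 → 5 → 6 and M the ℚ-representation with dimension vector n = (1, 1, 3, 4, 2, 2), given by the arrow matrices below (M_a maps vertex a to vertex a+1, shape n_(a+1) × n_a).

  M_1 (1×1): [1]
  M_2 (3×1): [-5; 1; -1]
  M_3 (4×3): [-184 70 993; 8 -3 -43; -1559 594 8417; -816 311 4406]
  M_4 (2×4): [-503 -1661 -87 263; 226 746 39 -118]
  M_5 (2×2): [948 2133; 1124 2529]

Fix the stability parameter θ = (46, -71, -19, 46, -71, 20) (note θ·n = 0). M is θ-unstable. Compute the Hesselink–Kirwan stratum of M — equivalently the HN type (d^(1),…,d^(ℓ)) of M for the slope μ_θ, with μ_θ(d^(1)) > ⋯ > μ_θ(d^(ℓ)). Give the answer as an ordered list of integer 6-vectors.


Via rank(M_{q-1}∘⋯∘M_p): M ≅ I[1,4], I[3,5], I[3,6], I[4,4], I[6,6].
μ_θ-semistable layers: μ^(1)=46; μ^(2)=20; μ^(3)=-25/2; μ^(4)=-44/3; μ^(5)=-19

((0, 0, 0, 2, 0, 0); (0, 0, 0, 0, 0, 2); (0, 0, 0, 2, 2, 0); (1, 1, 1, 0, 0, 0); (0, 0, 2, 0, 0, 0))


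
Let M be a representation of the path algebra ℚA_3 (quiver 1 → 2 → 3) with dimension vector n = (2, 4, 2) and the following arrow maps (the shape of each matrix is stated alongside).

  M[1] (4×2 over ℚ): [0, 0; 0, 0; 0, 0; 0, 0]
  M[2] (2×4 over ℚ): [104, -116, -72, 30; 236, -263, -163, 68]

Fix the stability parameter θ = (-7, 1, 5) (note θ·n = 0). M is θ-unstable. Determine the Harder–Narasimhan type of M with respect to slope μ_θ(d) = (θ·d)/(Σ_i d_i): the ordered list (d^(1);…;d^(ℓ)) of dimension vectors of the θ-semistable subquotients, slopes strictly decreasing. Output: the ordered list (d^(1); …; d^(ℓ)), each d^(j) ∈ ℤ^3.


Via rank(M_{q-1}∘⋯∘M_p): M ≅ I[1,1]^2, I[2,2]^2, I[2,3]^2.
μ_θ-semistable layers: μ^(1)=5; μ^(2)=1; μ^(3)=-7

((0, 0, 2); (0, 4, 0); (2, 0, 0))


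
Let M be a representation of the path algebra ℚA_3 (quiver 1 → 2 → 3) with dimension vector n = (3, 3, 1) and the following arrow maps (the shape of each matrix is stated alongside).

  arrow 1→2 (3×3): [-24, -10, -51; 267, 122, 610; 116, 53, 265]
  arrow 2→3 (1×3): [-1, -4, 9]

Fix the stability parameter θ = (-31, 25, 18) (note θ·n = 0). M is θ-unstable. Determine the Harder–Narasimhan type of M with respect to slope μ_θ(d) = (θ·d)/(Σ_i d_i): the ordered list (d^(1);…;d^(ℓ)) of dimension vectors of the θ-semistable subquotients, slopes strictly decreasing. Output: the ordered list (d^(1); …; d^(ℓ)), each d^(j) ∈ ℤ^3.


Interval decomposition of M: I[1,2]^2, I[1,3].
HN type (ℓ=3): μ^(1)=25; μ^(2)=43/2; μ^(3)=-31

((0, 2, 0); (0, 1, 1); (3, 0, 0))


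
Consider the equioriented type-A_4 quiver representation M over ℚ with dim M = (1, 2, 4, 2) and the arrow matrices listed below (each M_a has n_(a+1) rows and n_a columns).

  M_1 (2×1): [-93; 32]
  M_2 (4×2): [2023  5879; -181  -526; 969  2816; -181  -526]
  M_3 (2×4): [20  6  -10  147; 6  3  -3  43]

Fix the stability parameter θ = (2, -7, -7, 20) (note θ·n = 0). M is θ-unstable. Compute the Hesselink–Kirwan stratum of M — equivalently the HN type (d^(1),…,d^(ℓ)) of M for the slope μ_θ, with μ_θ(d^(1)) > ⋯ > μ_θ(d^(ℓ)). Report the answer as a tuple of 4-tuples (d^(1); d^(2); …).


Barcode: M ≅ I[1,4], I[2,3], I[3,3], I[3,4]. HN layers by μ_θ (3 steps, strictly decreasing):
  μ^(1)=20; μ^(2)=-4; μ^(3)=-7

((0, 0, 0, 2); (1, 1, 1, 0); (0, 1, 3, 0))


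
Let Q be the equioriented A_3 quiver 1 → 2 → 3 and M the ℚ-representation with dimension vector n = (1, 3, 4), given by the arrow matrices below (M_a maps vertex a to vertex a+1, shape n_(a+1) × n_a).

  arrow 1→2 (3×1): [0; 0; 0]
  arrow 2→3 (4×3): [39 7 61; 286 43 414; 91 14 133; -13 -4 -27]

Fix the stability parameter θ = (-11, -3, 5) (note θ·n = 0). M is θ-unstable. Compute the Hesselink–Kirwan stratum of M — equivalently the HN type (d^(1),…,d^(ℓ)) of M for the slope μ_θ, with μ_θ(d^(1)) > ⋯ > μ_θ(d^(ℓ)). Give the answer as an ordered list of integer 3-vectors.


Interval decomposition of M: I[1,1], I[2,2], I[2,3]^2, I[3,3]^2.
HN type (ℓ=3): μ^(1)=5; μ^(2)=-3; μ^(3)=-11

((0, 0, 4); (0, 3, 0); (1, 0, 0))


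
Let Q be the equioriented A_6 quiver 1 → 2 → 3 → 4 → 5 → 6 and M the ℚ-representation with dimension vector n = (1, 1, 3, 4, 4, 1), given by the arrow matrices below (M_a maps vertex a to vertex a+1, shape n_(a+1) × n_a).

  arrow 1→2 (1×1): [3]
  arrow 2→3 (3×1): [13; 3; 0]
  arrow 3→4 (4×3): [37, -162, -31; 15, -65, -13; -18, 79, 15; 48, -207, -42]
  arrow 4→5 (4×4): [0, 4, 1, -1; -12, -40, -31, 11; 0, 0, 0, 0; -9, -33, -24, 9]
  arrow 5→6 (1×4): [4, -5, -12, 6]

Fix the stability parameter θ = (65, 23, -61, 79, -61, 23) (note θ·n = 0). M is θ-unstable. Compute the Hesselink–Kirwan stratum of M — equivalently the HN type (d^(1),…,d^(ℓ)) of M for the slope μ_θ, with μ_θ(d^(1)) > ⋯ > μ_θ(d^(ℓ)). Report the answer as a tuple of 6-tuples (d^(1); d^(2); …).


Interval decomposition of M: I[1,4], I[3,4], I[3,6], I[4,5], I[5,5]^2.
HN type (ℓ=4): μ^(1)=79; μ^(2)=23; μ^(3)=9; μ^(4)=-61

((0, 0, 0, 2, 0, 0); (0, 0, 0, 0, 0, 1); (1, 1, 1, 2, 2, 0); (0, 0, 2, 0, 2, 0))


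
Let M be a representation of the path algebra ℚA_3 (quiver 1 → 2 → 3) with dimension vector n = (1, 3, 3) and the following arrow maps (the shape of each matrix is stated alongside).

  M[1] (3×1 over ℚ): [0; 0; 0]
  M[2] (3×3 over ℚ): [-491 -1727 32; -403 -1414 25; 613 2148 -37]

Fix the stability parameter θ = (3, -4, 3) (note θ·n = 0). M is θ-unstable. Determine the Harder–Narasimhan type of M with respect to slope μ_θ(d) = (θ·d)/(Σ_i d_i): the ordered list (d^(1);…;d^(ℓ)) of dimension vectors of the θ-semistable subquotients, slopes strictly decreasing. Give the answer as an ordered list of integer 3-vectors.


Interval decomposition of M: I[1,1], I[2,2], I[2,3]^2, I[3,3].
HN type (ℓ=2): μ^(1)=3; μ^(2)=-4

((1, 0, 3); (0, 3, 0))


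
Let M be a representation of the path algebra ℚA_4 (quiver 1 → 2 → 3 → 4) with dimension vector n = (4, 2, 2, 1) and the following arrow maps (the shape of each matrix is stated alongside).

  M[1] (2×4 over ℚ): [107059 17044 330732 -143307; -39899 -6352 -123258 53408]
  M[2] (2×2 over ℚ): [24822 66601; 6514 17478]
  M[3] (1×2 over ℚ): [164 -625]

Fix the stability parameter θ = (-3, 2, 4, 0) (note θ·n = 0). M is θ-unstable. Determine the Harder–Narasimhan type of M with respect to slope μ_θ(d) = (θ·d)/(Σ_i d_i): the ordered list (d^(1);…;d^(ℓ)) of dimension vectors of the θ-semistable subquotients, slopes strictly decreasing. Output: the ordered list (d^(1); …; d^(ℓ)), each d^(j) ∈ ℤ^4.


Barcode: M ≅ I[1,1]^2, I[1,3], I[1,4]. HN layers by μ_θ (3 steps, strictly decreasing):
  μ^(1)=4; μ^(2)=2; μ^(3)=-3

((0, 0, 1, 0); (0, 2, 1, 1); (4, 0, 0, 0))


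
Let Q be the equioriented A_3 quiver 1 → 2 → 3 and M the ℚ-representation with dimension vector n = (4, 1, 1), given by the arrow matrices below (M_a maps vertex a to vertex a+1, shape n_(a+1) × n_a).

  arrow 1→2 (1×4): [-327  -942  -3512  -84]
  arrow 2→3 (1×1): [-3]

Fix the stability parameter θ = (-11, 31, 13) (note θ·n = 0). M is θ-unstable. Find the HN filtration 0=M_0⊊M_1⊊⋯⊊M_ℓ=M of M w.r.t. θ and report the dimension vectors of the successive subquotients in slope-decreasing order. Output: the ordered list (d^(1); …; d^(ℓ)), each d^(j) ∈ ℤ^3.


Interval decomposition of M: I[1,1]^3, I[1,3].
HN type (ℓ=2): μ^(1)=22; μ^(2)=-11

((0, 1, 1); (4, 0, 0))


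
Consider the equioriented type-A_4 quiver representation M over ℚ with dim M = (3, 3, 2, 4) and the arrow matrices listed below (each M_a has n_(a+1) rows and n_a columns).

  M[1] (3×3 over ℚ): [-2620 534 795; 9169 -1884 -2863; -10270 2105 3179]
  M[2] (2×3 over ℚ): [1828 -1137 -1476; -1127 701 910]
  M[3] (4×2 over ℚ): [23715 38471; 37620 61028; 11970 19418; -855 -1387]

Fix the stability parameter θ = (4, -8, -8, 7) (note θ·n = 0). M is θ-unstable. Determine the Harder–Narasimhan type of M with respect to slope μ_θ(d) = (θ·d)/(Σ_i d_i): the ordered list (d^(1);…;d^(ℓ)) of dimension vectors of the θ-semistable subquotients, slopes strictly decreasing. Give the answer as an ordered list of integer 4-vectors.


Interval decomposition of M: I[1,2], I[1,3], I[1,4], I[4,4]^3.
HN type (ℓ=3): μ^(1)=7; μ^(2)=-2; μ^(3)=-4

((0, 0, 0, 4); (1, 1, 0, 0); (2, 2, 2, 0))


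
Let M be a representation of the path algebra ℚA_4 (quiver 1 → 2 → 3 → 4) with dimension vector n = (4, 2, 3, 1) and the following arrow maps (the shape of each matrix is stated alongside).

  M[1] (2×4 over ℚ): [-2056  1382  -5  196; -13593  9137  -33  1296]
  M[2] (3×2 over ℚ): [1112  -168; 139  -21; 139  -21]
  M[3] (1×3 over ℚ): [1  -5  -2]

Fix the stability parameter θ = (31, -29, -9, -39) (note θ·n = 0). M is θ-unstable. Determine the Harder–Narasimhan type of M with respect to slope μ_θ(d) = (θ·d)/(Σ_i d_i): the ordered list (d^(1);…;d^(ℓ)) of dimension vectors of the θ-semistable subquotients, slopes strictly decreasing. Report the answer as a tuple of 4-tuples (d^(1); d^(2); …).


Interval decomposition of M: I[1,1]^2, I[1,2], I[1,4], I[3,3]^2.
HN type (ℓ=4): μ^(1)=31; μ^(2)=1; μ^(3)=-9; μ^(4)=-23/2

((2, 0, 0, 0); (1, 1, 0, 0); (0, 0, 2, 0); (1, 1, 1, 1))


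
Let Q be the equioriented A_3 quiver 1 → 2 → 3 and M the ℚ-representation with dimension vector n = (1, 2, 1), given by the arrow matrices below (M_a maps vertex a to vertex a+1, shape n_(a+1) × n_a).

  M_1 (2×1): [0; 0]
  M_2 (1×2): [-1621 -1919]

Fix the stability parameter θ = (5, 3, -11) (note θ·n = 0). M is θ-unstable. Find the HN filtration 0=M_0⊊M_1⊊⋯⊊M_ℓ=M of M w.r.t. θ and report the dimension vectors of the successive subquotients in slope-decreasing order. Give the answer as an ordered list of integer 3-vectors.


Via rank(M_{q-1}∘⋯∘M_p): M ≅ I[1,1], I[2,2], I[2,3].
μ_θ-semistable layers: μ^(1)=5; μ^(2)=3; μ^(3)=-4

((1, 0, 0); (0, 1, 0); (0, 1, 1))


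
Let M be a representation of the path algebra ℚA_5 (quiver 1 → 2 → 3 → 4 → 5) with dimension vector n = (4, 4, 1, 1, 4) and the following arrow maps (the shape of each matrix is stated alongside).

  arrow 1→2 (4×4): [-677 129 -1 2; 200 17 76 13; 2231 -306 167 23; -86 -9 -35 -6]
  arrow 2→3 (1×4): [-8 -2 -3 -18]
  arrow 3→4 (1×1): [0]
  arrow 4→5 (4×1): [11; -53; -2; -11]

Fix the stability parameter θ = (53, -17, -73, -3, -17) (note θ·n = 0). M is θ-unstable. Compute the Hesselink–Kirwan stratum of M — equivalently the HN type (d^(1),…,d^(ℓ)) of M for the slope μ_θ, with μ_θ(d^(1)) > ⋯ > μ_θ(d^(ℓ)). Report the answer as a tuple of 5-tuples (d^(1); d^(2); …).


Via rank(M_{q-1}∘⋯∘M_p): M ≅ I[1,2]^3, I[1,3], I[4,5], I[5,5]^3.
μ_θ-semistable layers: μ^(1)=18; μ^(2)=-10; μ^(3)=-37/3; μ^(4)=-17

((3, 3, 0, 0, 0); (0, 0, 0, 1, 1); (1, 1, 1, 0, 0); (0, 0, 0, 0, 3))


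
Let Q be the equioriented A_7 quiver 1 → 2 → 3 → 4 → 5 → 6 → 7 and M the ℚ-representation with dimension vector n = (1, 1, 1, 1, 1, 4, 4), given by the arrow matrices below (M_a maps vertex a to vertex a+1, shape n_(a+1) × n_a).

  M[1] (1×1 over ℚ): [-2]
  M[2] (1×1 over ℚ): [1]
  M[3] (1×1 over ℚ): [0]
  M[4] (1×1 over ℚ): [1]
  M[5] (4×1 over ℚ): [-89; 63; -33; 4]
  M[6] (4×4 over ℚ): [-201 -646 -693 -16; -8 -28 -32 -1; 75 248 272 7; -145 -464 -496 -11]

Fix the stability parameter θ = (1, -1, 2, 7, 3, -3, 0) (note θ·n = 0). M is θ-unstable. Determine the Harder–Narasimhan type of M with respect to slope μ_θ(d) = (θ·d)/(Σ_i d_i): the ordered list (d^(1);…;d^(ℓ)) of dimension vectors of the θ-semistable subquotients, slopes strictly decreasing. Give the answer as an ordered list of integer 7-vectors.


Via rank(M_{q-1}∘⋯∘M_p): M ≅ I[1,3], I[4,7], I[6,6], I[6,7]^2, I[7,7].
μ_θ-semistable layers: μ^(1)=2; μ^(2)=7/4; μ^(3)=0; μ^(4)=-3

((0, 0, 1, 0, 0, 0, 0); (0, 0, 0, 1, 1, 1, 1); (1, 1, 0, 0, 0, 0, 3); (0, 0, 0, 0, 0, 3, 0))


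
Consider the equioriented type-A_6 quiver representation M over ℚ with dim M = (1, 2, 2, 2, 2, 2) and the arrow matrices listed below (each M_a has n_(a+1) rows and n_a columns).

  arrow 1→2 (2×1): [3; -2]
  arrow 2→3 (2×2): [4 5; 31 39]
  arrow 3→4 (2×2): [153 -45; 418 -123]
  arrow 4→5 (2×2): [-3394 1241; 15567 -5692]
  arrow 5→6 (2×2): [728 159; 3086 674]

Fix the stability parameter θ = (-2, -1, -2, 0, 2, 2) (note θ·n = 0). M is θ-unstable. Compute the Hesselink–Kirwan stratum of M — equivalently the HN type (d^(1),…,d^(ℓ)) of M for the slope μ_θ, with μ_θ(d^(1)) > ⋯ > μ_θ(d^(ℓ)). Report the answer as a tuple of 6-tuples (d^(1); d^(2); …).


Barcode: M ≅ I[1,6], I[2,6]. HN layers by μ_θ (4 steps, strictly decreasing):
  μ^(1)=2; μ^(2)=0; μ^(3)=-3/2; μ^(4)=-2

((0, 0, 0, 0, 2, 2); (0, 0, 0, 2, 0, 0); (0, 2, 2, 0, 0, 0); (1, 0, 0, 0, 0, 0))


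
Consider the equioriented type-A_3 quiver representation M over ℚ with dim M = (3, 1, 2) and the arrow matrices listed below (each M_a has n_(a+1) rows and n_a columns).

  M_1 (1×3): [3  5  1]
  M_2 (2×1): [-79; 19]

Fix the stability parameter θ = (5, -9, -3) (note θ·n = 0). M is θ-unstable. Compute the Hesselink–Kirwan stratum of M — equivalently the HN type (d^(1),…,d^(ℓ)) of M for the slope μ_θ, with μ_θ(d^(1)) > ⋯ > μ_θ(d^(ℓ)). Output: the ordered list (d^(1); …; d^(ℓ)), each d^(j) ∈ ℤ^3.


Via rank(M_{q-1}∘⋯∘M_p): M ≅ I[1,1]^2, I[1,3], I[3,3].
μ_θ-semistable layers: μ^(1)=5; μ^(2)=-7/3; μ^(3)=-3

((2, 0, 0); (1, 1, 1); (0, 0, 1))


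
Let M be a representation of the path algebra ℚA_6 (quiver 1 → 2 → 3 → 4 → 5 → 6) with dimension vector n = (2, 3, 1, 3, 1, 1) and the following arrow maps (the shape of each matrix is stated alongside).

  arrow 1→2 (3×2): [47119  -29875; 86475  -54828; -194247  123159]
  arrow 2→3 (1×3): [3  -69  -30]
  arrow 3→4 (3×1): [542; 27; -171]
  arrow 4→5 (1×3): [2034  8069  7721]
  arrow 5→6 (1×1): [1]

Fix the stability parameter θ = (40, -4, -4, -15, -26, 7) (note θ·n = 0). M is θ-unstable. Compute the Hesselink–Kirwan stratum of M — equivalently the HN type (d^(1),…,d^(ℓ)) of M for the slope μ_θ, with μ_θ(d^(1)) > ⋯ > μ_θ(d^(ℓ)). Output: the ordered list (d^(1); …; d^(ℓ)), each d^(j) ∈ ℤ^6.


Via rank(M_{q-1}∘⋯∘M_p): M ≅ I[1,2], I[1,4], I[2,2], I[4,4], I[4,6].
μ_θ-semistable layers: μ^(1)=18; μ^(2)=7; μ^(3)=17/4; μ^(4)=-4; μ^(5)=-15; μ^(6)=-41/2

((1, 1, 0, 0, 0, 0); (0, 0, 0, 0, 0, 1); (1, 1, 1, 1, 0, 0); (0, 1, 0, 0, 0, 0); (0, 0, 0, 1, 0, 0); (0, 0, 0, 1, 1, 0))


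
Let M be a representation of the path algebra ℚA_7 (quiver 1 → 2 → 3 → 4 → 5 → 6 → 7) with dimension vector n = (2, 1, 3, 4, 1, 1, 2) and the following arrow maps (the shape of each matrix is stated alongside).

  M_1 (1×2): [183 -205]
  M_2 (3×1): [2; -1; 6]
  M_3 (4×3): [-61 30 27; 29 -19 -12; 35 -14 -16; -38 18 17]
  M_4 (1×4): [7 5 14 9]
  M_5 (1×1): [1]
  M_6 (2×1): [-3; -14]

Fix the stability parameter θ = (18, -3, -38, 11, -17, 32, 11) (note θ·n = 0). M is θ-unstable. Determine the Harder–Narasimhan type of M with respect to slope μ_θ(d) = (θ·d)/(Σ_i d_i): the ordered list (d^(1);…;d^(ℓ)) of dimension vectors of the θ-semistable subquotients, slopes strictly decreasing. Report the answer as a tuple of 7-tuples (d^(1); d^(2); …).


Barcode: M ≅ I[1,1], I[1,7], I[3,4]^2, I[4,4], I[7,7]. HN layers by μ_θ (6 steps, strictly decreasing):
  μ^(1)=43/2; μ^(2)=18; μ^(3)=11; μ^(4)=-3; μ^(5)=-23/3; μ^(6)=-38

((0, 0, 0, 0, 0, 1, 1); (1, 0, 0, 0, 0, 0, 0); (0, 0, 0, 3, 0, 0, 1); (0, 0, 0, 1, 1, 0, 0); (1, 1, 1, 0, 0, 0, 0); (0, 0, 2, 0, 0, 0, 0))


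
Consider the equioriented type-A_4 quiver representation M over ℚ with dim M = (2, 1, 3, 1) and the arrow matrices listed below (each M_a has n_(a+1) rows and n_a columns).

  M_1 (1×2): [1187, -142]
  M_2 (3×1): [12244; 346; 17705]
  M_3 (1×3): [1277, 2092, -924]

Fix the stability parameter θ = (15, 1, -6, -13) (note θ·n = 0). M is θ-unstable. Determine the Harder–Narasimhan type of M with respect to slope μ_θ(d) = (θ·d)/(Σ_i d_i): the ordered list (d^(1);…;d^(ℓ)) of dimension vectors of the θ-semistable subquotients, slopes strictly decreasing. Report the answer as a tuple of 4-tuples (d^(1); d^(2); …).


Barcode: M ≅ I[1,1], I[1,3], I[3,3], I[3,4]. HN layers by μ_θ (4 steps, strictly decreasing):
  μ^(1)=15; μ^(2)=10/3; μ^(3)=-6; μ^(4)=-19/2

((1, 0, 0, 0); (1, 1, 1, 0); (0, 0, 1, 0); (0, 0, 1, 1))


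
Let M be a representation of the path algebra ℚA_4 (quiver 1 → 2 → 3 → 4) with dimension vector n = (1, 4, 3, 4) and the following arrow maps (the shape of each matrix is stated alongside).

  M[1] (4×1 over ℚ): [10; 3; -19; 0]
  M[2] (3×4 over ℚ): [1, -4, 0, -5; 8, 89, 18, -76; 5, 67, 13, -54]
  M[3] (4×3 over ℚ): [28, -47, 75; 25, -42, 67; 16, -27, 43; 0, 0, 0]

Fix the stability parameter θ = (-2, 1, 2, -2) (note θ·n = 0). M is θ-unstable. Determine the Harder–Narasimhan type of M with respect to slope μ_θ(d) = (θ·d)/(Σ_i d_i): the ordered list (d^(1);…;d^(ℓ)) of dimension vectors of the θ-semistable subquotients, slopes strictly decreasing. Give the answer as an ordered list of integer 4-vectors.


Interval decomposition of M: I[1,4], I[2,2], I[2,3], I[2,4], I[4,4]^2.
HN type (ℓ=4): μ^(1)=2; μ^(2)=1; μ^(3)=1/3; μ^(4)=-2

((0, 0, 1, 0); (0, 2, 0, 0); (0, 2, 2, 2); (1, 0, 0, 2))


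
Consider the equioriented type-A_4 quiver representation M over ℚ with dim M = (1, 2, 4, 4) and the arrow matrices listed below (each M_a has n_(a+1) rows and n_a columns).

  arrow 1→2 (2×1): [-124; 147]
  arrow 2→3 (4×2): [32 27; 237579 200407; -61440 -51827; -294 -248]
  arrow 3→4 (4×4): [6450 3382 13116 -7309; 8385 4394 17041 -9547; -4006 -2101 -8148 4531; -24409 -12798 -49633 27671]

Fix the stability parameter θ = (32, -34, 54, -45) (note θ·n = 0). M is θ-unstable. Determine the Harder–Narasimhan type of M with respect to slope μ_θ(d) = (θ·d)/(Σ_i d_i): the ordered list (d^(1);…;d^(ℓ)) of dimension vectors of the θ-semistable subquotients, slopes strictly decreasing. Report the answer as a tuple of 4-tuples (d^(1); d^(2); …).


Interval decomposition of M: I[1,4], I[2,4], I[3,3], I[3,4], I[4,4].
HN type (ℓ=5): μ^(1)=54; μ^(2)=9/2; μ^(3)=-1; μ^(4)=-34; μ^(5)=-45

((0, 0, 1, 0); (0, 0, 3, 3); (1, 1, 0, 0); (0, 1, 0, 0); (0, 0, 0, 1))
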